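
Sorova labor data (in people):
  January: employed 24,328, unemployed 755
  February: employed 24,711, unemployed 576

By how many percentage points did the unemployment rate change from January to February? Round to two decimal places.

The unemployment rate changed by −0.73 percentage points.

January: labor force = 24,328 + 755 = 25,083; u = 755/25,083 = 3.01%.
February: labor force = 24,711 + 576 = 25,287; u = 576/25,287 = 2.28%.
Change = 2.28% − 3.01% = −0.73 pp.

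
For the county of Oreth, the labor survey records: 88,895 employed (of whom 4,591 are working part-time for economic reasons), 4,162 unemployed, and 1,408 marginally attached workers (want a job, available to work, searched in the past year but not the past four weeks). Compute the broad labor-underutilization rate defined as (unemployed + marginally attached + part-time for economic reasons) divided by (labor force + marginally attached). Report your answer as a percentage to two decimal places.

Labor force = 88,895 + 4,162 = 93,057.
Numerator = 4,162 + 1,408 + 4,591 = 10,161.
Denominator = 93,057 + 1,408 = 94,465.
Broad rate = 10,161 / 94,465 = 10.76%.

Broad underutilization rate ≈ 10.76%.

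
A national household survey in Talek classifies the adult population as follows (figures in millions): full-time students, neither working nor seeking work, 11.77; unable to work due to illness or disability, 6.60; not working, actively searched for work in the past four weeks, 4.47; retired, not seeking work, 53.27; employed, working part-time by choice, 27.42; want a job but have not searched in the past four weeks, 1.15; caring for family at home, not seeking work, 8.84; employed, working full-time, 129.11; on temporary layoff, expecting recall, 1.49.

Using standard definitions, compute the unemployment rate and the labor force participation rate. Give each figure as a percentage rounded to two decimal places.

Employed = 27.42 + 129.11 = 156.53 million.
Unemployed = 4.47 + 1.49 = 5.96 million (jobless and actively searching, or on temporary layoff).
Labor force = 156.53 + 5.96 = 162.49 million.
Not in labor force = 11.77 + 6.60 + 53.27 + 1.15 + 8.84 = 81.63 million (those not working and not actively searching are outside the labor force — including those who want a job but have given up searching).
Civilian working-age population = 162.49 + 81.63 = 244.12 million.
Unemployment rate = 5.96 / 162.49 = 3.67%.
Labor force participation rate = 162.49 / 244.12 = 66.56%.

Unemployment rate ≈ 3.67%; labor force participation rate ≈ 66.56%.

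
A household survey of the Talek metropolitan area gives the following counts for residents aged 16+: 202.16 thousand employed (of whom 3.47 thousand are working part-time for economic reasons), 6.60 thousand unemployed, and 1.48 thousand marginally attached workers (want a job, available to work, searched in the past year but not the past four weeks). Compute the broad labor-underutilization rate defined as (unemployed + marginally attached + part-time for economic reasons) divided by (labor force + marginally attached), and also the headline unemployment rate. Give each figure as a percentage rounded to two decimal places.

Broad underutilization rate ≈ 5.49%; headline unemployment rate ≈ 3.16%.

Labor force = 202.16 + 6.60 = 208.76 thousand.
Numerator = 6.60 + 1.48 + 3.47 = 11.55 thousand.
Denominator = 208.76 + 1.48 = 210.24 thousand.
Broad rate = 11.55 / 210.24 = 5.49%.
Headline unemployment rate = 6.60 / 208.76 = 3.16%.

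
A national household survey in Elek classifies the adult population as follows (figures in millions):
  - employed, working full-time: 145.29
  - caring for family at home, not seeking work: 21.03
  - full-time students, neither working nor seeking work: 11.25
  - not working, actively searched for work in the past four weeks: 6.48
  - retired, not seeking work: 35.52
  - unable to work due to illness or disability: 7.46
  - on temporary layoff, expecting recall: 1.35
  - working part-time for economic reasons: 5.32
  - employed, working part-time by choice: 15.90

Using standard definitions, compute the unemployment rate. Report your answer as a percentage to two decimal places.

Employed = 145.29 + 5.32 + 15.90 = 166.51 million (anyone who worked, including part-time for economic reasons, counts as employed).
Unemployed = 6.48 + 1.35 = 7.83 million (jobless and actively searching, or on temporary layoff).
Labor force = 166.51 + 7.83 = 174.34 million.
Unemployment rate = 7.83 / 174.34 = 4.49%.

Unemployment rate ≈ 4.49%.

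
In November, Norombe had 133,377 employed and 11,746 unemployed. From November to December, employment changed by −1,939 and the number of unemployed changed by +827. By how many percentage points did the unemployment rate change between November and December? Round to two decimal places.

The unemployment rate changed by +0.64 percentage points.

November: labor force = 133,377 + 11,746 = 145,123; u = 11,746/145,123 = 8.09%.
December: labor force = 131,438 + 12,573 = 144,011; u = 12,573/144,011 = 8.73%.
Change = 8.73% − 8.09% = +0.64 pp.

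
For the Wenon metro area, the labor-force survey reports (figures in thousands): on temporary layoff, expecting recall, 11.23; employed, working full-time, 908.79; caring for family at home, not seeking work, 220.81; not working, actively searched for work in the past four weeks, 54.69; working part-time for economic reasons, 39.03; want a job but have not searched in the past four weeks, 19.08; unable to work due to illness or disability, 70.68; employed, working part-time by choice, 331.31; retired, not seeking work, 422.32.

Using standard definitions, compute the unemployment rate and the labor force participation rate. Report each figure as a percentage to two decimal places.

Unemployment rate ≈ 4.90%; labor force participation rate ≈ 64.73%.

Employed = 908.79 + 39.03 + 331.31 = 1,279.13 thousand (anyone who worked, including part-time for economic reasons, counts as employed).
Unemployed = 11.23 + 54.69 = 65.92 thousand (jobless and actively searching, or on temporary layoff).
Labor force = 1,279.13 + 65.92 = 1,345.05 thousand.
Not in labor force = 220.81 + 19.08 + 70.68 + 422.32 = 732.89 thousand (those not working and not actively searching are outside the labor force — including those who want a job but have given up searching).
Civilian working-age population = 1,345.05 + 732.89 = 2,077.94 thousand.
Unemployment rate = 65.92 / 1,345.05 = 4.90%.
Labor force participation rate = 1,345.05 / 2,077.94 = 64.73%.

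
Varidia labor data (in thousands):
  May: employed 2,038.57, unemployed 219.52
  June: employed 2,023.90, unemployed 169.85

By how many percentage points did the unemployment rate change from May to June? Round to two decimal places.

The unemployment rate changed by −1.98 percentage points.

May: labor force = 2,038.57 + 219.52 = 2,258.09; u = 219.52/2,258.09 = 9.72%.
June: labor force = 2,023.90 + 169.85 = 2,193.75; u = 169.85/2,193.75 = 7.74%.
Change = 7.74% − 9.72% = −1.98 pp.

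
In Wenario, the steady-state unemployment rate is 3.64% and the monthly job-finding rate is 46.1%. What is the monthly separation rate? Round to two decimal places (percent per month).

From u* = s/(s+f): s = u·f/(1−u).
s = 0.0364 × 46.1 / (1 − 0.0364) = 1.6780 / 0.9636 ≈ 1.74% per month.

Separation rate ≈ 1.74% per month.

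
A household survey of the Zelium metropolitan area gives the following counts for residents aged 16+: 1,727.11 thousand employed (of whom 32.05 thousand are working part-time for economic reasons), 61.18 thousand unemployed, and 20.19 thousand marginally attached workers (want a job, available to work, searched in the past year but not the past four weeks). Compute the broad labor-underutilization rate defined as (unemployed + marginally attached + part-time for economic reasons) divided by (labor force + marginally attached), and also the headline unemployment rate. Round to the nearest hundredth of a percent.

Labor force = 1,727.11 + 61.18 = 1,788.29 thousand.
Numerator = 61.18 + 20.19 + 32.05 = 113.42 thousand.
Denominator = 1,788.29 + 20.19 = 1,808.48 thousand.
Broad rate = 113.42 / 1,808.48 = 6.27%.
Headline unemployment rate = 61.18 / 1,788.29 = 3.42%.

Broad underutilization rate ≈ 6.27%; headline unemployment rate ≈ 3.42%.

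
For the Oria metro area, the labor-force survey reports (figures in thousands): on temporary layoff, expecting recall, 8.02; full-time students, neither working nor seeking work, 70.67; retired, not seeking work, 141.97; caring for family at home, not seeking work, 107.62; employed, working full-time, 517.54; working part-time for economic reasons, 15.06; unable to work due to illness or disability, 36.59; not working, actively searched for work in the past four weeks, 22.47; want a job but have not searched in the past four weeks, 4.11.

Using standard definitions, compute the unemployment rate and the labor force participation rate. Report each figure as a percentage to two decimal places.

Unemployment rate ≈ 5.41%; labor force participation rate ≈ 60.94%.

Employed = 517.54 + 15.06 = 532.60 thousand (anyone who worked, including part-time for economic reasons, counts as employed).
Unemployed = 8.02 + 22.47 = 30.49 thousand (jobless and actively searching, or on temporary layoff).
Labor force = 532.60 + 30.49 = 563.09 thousand.
Not in labor force = 70.67 + 141.97 + 107.62 + 36.59 + 4.11 = 360.96 thousand (those not working and not actively searching are outside the labor force — including those who want a job but have given up searching).
Civilian working-age population = 563.09 + 360.96 = 924.05 thousand.
Unemployment rate = 30.49 / 563.09 = 5.41%.
Labor force participation rate = 563.09 / 924.05 = 60.94%.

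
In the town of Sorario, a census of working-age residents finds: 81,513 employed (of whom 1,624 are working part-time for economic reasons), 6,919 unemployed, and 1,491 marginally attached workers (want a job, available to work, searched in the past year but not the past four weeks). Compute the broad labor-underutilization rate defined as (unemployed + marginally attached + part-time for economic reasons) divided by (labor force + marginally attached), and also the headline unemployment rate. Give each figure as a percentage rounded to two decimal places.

Labor force = 81,513 + 6,919 = 88,432.
Numerator = 6,919 + 1,491 + 1,624 = 10,034.
Denominator = 88,432 + 1,491 = 89,923.
Broad rate = 10,034 / 89,923 = 11.16%.
Headline unemployment rate = 6,919 / 88,432 = 7.82%.

Broad underutilization rate ≈ 11.16%; headline unemployment rate ≈ 7.82%.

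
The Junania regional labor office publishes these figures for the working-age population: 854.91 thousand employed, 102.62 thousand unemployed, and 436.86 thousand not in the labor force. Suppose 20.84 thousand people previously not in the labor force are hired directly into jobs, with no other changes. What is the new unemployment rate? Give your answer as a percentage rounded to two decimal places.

New unemployment rate ≈ 10.49%.

Initially, labor force = 854.91 + 102.62 = 957.53 thousand, so u = 102.62/957.53 = 10.72%.
After the change, employed and labor force both rise by 20.84; unemployed unchanged → E = 875.75, U = 102.62, labor force = 978.37 thousand.
New unemployment rate = 102.62 / 978.37 = 10.49%.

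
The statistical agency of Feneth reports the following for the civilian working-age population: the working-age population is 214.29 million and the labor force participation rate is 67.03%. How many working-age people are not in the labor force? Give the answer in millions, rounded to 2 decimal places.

Share not in the labor force = 1 − 0.6703 = 0.3297.
Not in labor force = 0.3297 × 214.29 ≈ 70.65 million.

About 70.65 million are not in the labor force.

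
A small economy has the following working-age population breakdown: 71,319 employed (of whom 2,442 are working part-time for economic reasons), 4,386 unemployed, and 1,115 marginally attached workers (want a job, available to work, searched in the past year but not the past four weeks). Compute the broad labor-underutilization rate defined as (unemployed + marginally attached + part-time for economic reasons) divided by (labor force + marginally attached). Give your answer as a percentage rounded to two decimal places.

Broad underutilization rate ≈ 10.34%.

Labor force = 71,319 + 4,386 = 75,705.
Numerator = 4,386 + 1,115 + 2,442 = 7,943.
Denominator = 75,705 + 1,115 = 76,820.
Broad rate = 7,943 / 76,820 = 10.34%.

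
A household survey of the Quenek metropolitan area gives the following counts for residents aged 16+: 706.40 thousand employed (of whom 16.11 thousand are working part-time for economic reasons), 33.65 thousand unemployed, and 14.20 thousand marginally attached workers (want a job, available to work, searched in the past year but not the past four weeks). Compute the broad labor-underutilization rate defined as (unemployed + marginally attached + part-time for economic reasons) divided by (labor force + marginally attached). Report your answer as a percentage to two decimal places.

Labor force = 706.40 + 33.65 = 740.05 thousand.
Numerator = 33.65 + 14.20 + 16.11 = 63.96 thousand.
Denominator = 740.05 + 14.20 = 754.25 thousand.
Broad rate = 63.96 / 754.25 = 8.48%.

Broad underutilization rate ≈ 8.48%.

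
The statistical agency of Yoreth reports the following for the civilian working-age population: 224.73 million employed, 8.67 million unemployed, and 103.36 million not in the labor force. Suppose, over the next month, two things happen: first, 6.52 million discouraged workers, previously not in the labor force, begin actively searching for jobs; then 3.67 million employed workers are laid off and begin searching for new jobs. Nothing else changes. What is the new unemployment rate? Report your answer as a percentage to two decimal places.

Initially, labor force = 224.73 + 8.67 = 233.40 million, so u = 8.67/233.40 = 3.71%.
After the first change, unemployed and labor force both rise by 6.52 → E = 224.73, U = 15.19, labor force = 239.92 million.
After the second change, employed falls and unemployed rises by 3.67; labor force unchanged → E = 221.06, U = 18.86, labor force = 239.92 million.
New unemployment rate = 18.86 / 239.92 = 7.86%.

New unemployment rate ≈ 7.86%.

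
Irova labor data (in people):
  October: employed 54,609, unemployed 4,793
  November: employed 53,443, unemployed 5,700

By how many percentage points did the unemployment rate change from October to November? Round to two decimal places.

October: labor force = 54,609 + 4,793 = 59,402; u = 4,793/59,402 = 8.07%.
November: labor force = 53,443 + 5,700 = 59,143; u = 5,700/59,143 = 9.64%.
Change = 9.64% − 8.07% = +1.57 pp.

The unemployment rate changed by +1.57 percentage points.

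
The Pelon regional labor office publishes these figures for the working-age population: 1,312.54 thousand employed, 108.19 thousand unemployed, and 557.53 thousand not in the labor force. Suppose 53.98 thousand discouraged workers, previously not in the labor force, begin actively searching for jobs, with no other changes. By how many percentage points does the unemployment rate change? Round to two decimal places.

Initially, labor force = 1,312.54 + 108.19 = 1,420.73 thousand, so u = 108.19/1,420.73 = 7.62%.
After the change, unemployed and labor force both rise by 53.98 → E = 1,312.54, U = 162.17, labor force = 1,474.71 thousand.
New unemployment rate = 162.17 / 1,474.71 = 11.00%.
Change = 11.00% − 7.62% = +3.38 percentage points.

The unemployment rate changes by +3.38 percentage points.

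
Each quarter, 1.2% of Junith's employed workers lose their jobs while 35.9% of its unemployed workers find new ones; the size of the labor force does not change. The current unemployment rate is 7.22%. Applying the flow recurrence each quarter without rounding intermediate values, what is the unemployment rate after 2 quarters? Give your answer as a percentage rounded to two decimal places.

Unemployment rate after two quarters ≈ 4.81%.

With a fixed labor force, u_{t+1} = u_t + s·(1−u_t) − f·u_t = u_t·(1−s−f) + s.
Here 1−s−f = 0.629 and s = 0.012.
u_1 = 0.072200 × 0.629 + 0.012 = 0.057414.
u_2 = 0.057414 × 0.629 + 0.012 = 0.048113.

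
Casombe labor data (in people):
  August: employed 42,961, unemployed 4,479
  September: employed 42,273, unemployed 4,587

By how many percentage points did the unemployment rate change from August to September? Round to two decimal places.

The unemployment rate changed by +0.35 percentage points.

August: labor force = 42,961 + 4,479 = 47,440; u = 4,479/47,440 = 9.44%.
September: labor force = 42,273 + 4,587 = 46,860; u = 4,587/46,860 = 9.79%.
Change = 9.79% − 9.44% = +0.35 pp.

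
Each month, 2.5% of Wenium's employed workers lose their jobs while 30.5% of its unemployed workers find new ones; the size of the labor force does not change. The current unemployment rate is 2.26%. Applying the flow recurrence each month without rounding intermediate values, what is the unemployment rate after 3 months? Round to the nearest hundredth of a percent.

Unemployment rate after three months ≈ 5.98%.

With a fixed labor force, u_{t+1} = u_t + s·(1−u_t) − f·u_t = u_t·(1−s−f) + s.
Here 1−s−f = 0.670 and s = 0.025.
u_1 = 0.022600 × 0.670 + 0.025 = 0.040142.
u_2 = 0.040142 × 0.670 + 0.025 = 0.051895.
u_3 = 0.051895 × 0.670 + 0.025 = 0.059770.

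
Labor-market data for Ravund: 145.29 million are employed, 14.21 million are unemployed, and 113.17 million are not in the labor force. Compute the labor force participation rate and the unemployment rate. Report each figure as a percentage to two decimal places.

Labor force = employed + unemployed = 145.29 + 14.21 = 159.50 million.
Working-age population = 159.50 + 113.17 = 272.67 million.
Unemployment rate = 14.21 / 159.50 = 8.91%.
Labor force participation rate = 159.50 / 272.67 = 58.50%.

Labor force participation rate ≈ 58.50%; unemployment rate ≈ 8.91%.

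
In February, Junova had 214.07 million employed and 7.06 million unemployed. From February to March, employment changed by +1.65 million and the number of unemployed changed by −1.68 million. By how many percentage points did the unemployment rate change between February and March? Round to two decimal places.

February: labor force = 214.07 + 7.06 = 221.13; u = 7.06/221.13 = 3.19%.
March: labor force = 215.72 + 5.38 = 221.10; u = 5.38/221.10 = 2.43%.
Change = 2.43% − 3.19% = −0.76 pp.

The unemployment rate changed by −0.76 percentage points.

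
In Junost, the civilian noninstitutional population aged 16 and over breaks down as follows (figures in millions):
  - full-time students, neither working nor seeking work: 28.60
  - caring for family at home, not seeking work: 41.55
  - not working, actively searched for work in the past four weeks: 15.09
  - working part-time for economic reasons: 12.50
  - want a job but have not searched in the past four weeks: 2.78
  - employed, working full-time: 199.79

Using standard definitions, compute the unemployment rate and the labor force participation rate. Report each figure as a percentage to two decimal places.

Employed = 12.50 + 199.79 = 212.29 million (anyone who worked, including part-time for economic reasons, counts as employed).
Unemployed = 15.09 million.
Labor force = 212.29 + 15.09 = 227.38 million.
Not in labor force = 28.60 + 41.55 + 2.78 = 72.93 million (those not working and not actively searching are outside the labor force — including those who want a job but have given up searching).
Civilian working-age population = 227.38 + 72.93 = 300.31 million.
Unemployment rate = 15.09 / 227.38 = 6.64%.
Labor force participation rate = 227.38 / 300.31 = 75.72%.

Unemployment rate ≈ 6.64%; labor force participation rate ≈ 75.72%.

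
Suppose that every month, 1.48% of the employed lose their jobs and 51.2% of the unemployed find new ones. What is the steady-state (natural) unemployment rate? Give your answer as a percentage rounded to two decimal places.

At steady state the flows balance: s·E = f·U, so U/(E+U) = s/(s+f).
u* = 1.48 / (1.48 + 51.2) = 1.48 / 52.68 = 2.81%.

Steady-state unemployment rate ≈ 2.81%.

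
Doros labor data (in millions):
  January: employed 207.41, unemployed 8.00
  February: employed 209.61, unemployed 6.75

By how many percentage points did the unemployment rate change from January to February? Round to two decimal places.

The unemployment rate changed by −0.59 percentage points.

January: labor force = 207.41 + 8.00 = 215.41; u = 8.00/215.41 = 3.71%.
February: labor force = 209.61 + 6.75 = 216.36; u = 6.75/216.36 = 3.12%.
Change = 3.12% − 3.71% = −0.59 pp.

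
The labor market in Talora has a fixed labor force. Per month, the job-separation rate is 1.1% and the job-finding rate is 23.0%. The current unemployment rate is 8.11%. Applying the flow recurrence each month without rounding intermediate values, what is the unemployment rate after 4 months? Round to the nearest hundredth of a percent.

Unemployment rate after four months ≈ 5.74%.

With a fixed labor force, u_{t+1} = u_t + s·(1−u_t) − f·u_t = u_t·(1−s−f) + s.
Here 1−s−f = 0.759 and s = 0.011.
u_1 = 0.081100 × 0.759 + 0.011 = 0.072555.
u_2 = 0.072555 × 0.759 + 0.011 = 0.066069.
u_3 = 0.066069 × 0.759 + 0.011 = 0.061146.
u_4 = 0.061146 × 0.759 + 0.011 = 0.057410.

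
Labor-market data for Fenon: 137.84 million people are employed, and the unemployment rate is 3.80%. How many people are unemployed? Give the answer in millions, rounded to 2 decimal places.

Let U be the number unemployed. The labor force is E + U, and U/(E+U) = 0.0380.
So U = 0.0380 × 137.84 / (1 − 0.0380) = 5.2379 / 0.9620 ≈ 5.44 million.

About 5.44 million are unemployed.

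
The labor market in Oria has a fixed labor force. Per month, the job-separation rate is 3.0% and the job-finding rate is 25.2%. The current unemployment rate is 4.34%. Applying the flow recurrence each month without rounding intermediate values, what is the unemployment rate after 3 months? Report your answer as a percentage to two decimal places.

Unemployment rate after three months ≈ 8.31%.

With a fixed labor force, u_{t+1} = u_t + s·(1−u_t) − f·u_t = u_t·(1−s−f) + s.
Here 1−s−f = 0.718 and s = 0.030.
u_1 = 0.043400 × 0.718 + 0.030 = 0.061161.
u_2 = 0.061161 × 0.718 + 0.030 = 0.073914.
u_3 = 0.073914 × 0.718 + 0.030 = 0.083070.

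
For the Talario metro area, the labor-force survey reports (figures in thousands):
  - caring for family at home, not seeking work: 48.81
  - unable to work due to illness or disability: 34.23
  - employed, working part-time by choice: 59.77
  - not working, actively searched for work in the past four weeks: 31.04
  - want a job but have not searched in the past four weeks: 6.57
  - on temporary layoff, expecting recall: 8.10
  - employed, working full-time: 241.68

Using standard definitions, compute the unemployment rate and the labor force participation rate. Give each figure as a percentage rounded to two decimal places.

Unemployment rate ≈ 11.49%; labor force participation rate ≈ 79.17%.

Employed = 59.77 + 241.68 = 301.45 thousand.
Unemployed = 31.04 + 8.10 = 39.14 thousand (jobless and actively searching, or on temporary layoff).
Labor force = 301.45 + 39.14 = 340.59 thousand.
Not in labor force = 48.81 + 34.23 + 6.57 = 89.61 thousand (those not working and not actively searching are outside the labor force — including those who want a job but have given up searching).
Civilian working-age population = 340.59 + 89.61 = 430.20 thousand.
Unemployment rate = 39.14 / 340.59 = 11.49%.
Labor force participation rate = 340.59 / 430.20 = 79.17%.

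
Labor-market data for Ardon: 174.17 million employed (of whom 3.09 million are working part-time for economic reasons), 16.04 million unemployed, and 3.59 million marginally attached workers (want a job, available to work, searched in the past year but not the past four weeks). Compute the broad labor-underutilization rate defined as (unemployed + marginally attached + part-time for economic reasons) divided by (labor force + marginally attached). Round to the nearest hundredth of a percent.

Broad underutilization rate ≈ 11.72%.

Labor force = 174.17 + 16.04 = 190.21 million.
Numerator = 16.04 + 3.59 + 3.09 = 22.72 million.
Denominator = 190.21 + 3.59 = 193.80 million.
Broad rate = 22.72 / 193.80 = 11.72%.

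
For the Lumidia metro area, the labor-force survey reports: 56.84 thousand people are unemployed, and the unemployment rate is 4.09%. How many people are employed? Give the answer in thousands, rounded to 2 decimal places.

Labor force = U / u = 56.84 / 0.0409 ≈ 1,389.73 thousand.
Employed = labor force − unemployed = 1,389.73 − 56.84 = 1,332.89 thousand.

About 1,332.89 thousand are employed.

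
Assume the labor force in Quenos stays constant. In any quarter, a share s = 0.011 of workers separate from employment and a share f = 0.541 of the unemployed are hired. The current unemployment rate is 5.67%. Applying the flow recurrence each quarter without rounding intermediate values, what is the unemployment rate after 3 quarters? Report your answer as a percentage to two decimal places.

Unemployment rate after three quarters ≈ 2.32%.

With a fixed labor force, u_{t+1} = u_t + s·(1−u_t) − f·u_t = u_t·(1−s−f) + s.
Here 1−s−f = 0.448 and s = 0.011.
u_1 = 0.056700 × 0.448 + 0.011 = 0.036402.
u_2 = 0.036402 × 0.448 + 0.011 = 0.027308.
u_3 = 0.027308 × 0.448 + 0.011 = 0.023234.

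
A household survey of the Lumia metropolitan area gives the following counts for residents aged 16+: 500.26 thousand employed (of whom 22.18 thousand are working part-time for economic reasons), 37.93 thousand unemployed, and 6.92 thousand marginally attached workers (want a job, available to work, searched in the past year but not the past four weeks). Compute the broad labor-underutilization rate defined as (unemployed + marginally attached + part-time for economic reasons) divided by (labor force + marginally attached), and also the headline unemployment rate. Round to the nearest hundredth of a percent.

Labor force = 500.26 + 37.93 = 538.19 thousand.
Numerator = 37.93 + 6.92 + 22.18 = 67.03 thousand.
Denominator = 538.19 + 6.92 = 545.11 thousand.
Broad rate = 67.03 / 545.11 = 12.30%.
Headline unemployment rate = 37.93 / 538.19 = 7.05%.

Broad underutilization rate ≈ 12.30%; headline unemployment rate ≈ 7.05%.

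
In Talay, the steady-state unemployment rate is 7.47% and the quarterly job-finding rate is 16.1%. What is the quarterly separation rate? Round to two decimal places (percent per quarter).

Separation rate ≈ 1.30% per quarter.

From u* = s/(s+f): s = u·f/(1−u).
s = 0.0747 × 16.1 / (1 − 0.0747) = 1.2027 / 0.9253 ≈ 1.30% per quarter.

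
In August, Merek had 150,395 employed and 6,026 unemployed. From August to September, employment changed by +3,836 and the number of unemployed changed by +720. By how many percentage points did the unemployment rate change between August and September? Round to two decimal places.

August: labor force = 150,395 + 6,026 = 156,421; u = 6,026/156,421 = 3.85%.
September: labor force = 154,231 + 6,746 = 160,977; u = 6,746/160,977 = 4.19%.
Change = 4.19% − 3.85% = +0.34 pp.

The unemployment rate changed by +0.34 percentage points.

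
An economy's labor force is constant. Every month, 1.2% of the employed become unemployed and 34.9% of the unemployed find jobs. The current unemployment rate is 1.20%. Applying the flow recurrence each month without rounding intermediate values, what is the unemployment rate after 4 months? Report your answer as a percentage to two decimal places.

With a fixed labor force, u_{t+1} = u_t + s·(1−u_t) − f·u_t = u_t·(1−s−f) + s.
Here 1−s−f = 0.639 and s = 0.012.
u_1 = 0.012000 × 0.639 + 0.012 = 0.019668.
u_2 = 0.019668 × 0.639 + 0.012 = 0.024568.
u_3 = 0.024568 × 0.639 + 0.012 = 0.027699.
u_4 = 0.027699 × 0.639 + 0.012 = 0.029700.

Unemployment rate after four months ≈ 2.97%.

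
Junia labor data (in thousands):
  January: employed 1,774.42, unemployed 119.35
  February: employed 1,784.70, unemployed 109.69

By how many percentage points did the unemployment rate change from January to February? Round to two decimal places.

January: labor force = 1,774.42 + 119.35 = 1,893.77; u = 119.35/1,893.77 = 6.30%.
February: labor force = 1,784.70 + 109.69 = 1,894.39; u = 109.69/1,894.39 = 5.79%.
Change = 5.79% − 6.30% = −0.51 pp.

The unemployment rate changed by −0.51 percentage points.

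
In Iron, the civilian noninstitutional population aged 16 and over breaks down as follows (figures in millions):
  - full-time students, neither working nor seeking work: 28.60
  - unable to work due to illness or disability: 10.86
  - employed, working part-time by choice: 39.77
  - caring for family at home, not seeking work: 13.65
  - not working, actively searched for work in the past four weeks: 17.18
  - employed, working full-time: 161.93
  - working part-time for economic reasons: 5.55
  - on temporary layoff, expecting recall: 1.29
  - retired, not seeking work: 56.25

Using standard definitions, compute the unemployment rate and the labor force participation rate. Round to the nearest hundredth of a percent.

Unemployment rate ≈ 8.18%; labor force participation rate ≈ 67.36%.

Employed = 39.77 + 161.93 + 5.55 = 207.25 million (anyone who worked, including part-time for economic reasons, counts as employed).
Unemployed = 17.18 + 1.29 = 18.47 million (jobless and actively searching, or on temporary layoff).
Labor force = 207.25 + 18.47 = 225.72 million.
Not in labor force = 28.60 + 10.86 + 13.65 + 56.25 = 109.36 million (those not working and not actively searching are outside the labor force).
Civilian working-age population = 225.72 + 109.36 = 335.08 million.
Unemployment rate = 18.47 / 225.72 = 8.18%.
Labor force participation rate = 225.72 / 335.08 = 67.36%.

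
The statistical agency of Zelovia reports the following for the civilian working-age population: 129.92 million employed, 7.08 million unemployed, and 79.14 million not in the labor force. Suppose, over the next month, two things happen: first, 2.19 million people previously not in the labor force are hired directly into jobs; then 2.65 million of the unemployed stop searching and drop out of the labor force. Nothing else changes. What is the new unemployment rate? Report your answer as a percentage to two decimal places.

New unemployment rate ≈ 3.24%.

Initially, labor force = 129.92 + 7.08 = 137.00 million, so u = 7.08/137.00 = 5.17%.
After the first change, employed and labor force both rise by 2.19; unemployed unchanged → E = 132.11, U = 7.08, labor force = 139.19 million.
After the second change, unemployed and labor force both fall by 2.65 → E = 132.11, U = 4.43, labor force = 136.54 million.
New unemployment rate = 4.43 / 136.54 = 3.24%.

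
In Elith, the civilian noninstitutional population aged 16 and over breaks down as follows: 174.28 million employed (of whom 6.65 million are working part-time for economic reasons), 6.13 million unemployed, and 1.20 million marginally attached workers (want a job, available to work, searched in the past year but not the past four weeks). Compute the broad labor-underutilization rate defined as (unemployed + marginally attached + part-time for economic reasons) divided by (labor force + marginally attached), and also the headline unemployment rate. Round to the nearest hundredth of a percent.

Broad underutilization rate ≈ 7.70%; headline unemployment rate ≈ 3.40%.

Labor force = 174.28 + 6.13 = 180.41 million.
Numerator = 6.13 + 1.20 + 6.65 = 13.98 million.
Denominator = 180.41 + 1.20 = 181.61 million.
Broad rate = 13.98 / 181.61 = 7.70%.
Headline unemployment rate = 6.13 / 180.41 = 3.40%.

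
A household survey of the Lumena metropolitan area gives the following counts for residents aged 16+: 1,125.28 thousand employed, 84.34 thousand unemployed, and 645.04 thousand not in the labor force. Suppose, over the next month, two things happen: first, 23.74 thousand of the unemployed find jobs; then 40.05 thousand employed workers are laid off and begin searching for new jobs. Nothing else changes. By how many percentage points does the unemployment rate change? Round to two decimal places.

The unemployment rate changes by +1.35 percentage points.

Initially, labor force = 1,125.28 + 84.34 = 1,209.62 thousand, so u = 84.34/1,209.62 = 6.97%.
After the first change, unemployed falls and employed rises by 23.74; labor force unchanged → E = 1,149.02, U = 60.60, labor force = 1,209.62 thousand.
After the second change, employed falls and unemployed rises by 40.05; labor force unchanged → E = 1,108.97, U = 100.65, labor force = 1,209.62 thousand.
New unemployment rate = 100.65 / 1,209.62 = 8.32%.
Change = 8.32% − 6.97% = +1.35 percentage points.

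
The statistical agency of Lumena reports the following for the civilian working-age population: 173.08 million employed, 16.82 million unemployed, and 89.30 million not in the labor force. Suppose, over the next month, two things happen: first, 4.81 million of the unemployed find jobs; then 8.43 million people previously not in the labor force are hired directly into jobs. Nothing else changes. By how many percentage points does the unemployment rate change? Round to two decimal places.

The unemployment rate changes by −2.80 percentage points.

Initially, labor force = 173.08 + 16.82 = 189.90 million, so u = 16.82/189.90 = 8.86%.
After the first change, unemployed falls and employed rises by 4.81; labor force unchanged → E = 177.89, U = 12.01, labor force = 189.90 million.
After the second change, employed and labor force both rise by 8.43; unemployed unchanged → E = 186.32, U = 12.01, labor force = 198.33 million.
New unemployment rate = 12.01 / 198.33 = 6.06%.
Change = 6.06% − 8.86% = −2.80 percentage points.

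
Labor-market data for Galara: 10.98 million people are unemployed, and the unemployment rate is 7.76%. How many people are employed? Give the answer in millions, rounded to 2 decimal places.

Labor force = U / u = 10.98 / 0.0776 ≈ 141.49 million.
Employed = labor force − unemployed = 141.49 − 10.98 = 130.51 million.

About 130.51 million are employed.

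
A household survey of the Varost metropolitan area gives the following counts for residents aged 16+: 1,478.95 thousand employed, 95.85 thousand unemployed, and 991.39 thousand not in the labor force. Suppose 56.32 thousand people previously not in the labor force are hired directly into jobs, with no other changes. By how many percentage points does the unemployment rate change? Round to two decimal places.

Initially, labor force = 1,478.95 + 95.85 = 1,574.80 thousand, so u = 95.85/1,574.80 = 6.09%.
After the change, employed and labor force both rise by 56.32; unemployed unchanged → E = 1,535.27, U = 95.85, labor force = 1,631.12 thousand.
New unemployment rate = 95.85 / 1,631.12 = 5.88%.
Change = 5.88% − 6.09% = −0.21 percentage points.

The unemployment rate changes by −0.21 percentage points.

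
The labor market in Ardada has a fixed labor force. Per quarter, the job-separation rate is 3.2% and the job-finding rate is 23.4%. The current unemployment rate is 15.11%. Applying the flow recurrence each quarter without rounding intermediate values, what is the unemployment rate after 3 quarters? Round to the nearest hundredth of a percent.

Unemployment rate after three quarters ≈ 13.25%.

With a fixed labor force, u_{t+1} = u_t + s·(1−u_t) − f·u_t = u_t·(1−s−f) + s.
Here 1−s−f = 0.734 and s = 0.032.
u_1 = 0.151100 × 0.734 + 0.032 = 0.142907.
u_2 = 0.142907 × 0.734 + 0.032 = 0.136894.
u_3 = 0.136894 × 0.734 + 0.032 = 0.132480.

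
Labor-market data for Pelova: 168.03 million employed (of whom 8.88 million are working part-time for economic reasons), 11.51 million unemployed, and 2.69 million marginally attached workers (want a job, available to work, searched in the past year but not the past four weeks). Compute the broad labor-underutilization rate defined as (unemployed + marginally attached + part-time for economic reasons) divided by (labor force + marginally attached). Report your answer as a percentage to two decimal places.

Labor force = 168.03 + 11.51 = 179.54 million.
Numerator = 11.51 + 2.69 + 8.88 = 23.08 million.
Denominator = 179.54 + 2.69 = 182.23 million.
Broad rate = 23.08 / 182.23 = 12.67%.

Broad underutilization rate ≈ 12.67%.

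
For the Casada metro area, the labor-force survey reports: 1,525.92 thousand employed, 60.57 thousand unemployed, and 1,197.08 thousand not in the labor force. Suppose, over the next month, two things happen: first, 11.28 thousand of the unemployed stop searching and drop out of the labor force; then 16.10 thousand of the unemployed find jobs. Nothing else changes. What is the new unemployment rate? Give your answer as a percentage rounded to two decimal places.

Initially, labor force = 1,525.92 + 60.57 = 1,586.49 thousand, so u = 60.57/1,586.49 = 3.82%.
After the first change, unemployed and labor force both fall by 11.28 → E = 1,525.92, U = 49.29, labor force = 1,575.21 thousand.
After the second change, unemployed falls and employed rises by 16.10; labor force unchanged → E = 1,542.02, U = 33.19, labor force = 1,575.21 thousand.
New unemployment rate = 33.19 / 1,575.21 = 2.11%.

New unemployment rate ≈ 2.11%.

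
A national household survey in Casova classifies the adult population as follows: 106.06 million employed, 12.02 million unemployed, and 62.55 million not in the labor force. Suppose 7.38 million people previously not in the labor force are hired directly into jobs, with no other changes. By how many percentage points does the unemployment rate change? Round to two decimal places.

The unemployment rate changes by −0.60 percentage points.

Initially, labor force = 106.06 + 12.02 = 118.08 million, so u = 12.02/118.08 = 10.18%.
After the change, employed and labor force both rise by 7.38; unemployed unchanged → E = 113.44, U = 12.02, labor force = 125.46 million.
New unemployment rate = 12.02 / 125.46 = 9.58%.
Change = 9.58% − 10.18% = −0.60 percentage points.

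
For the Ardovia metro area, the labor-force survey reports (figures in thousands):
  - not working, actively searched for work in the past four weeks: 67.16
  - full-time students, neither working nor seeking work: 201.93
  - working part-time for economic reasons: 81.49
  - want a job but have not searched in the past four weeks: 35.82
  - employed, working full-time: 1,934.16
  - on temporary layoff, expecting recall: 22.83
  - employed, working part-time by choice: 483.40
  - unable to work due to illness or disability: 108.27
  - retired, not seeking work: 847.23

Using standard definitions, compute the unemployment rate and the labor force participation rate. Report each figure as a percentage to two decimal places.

Employed = 81.49 + 1,934.16 + 483.40 = 2,499.05 thousand (anyone who worked, including part-time for economic reasons, counts as employed).
Unemployed = 67.16 + 22.83 = 89.99 thousand (jobless and actively searching, or on temporary layoff).
Labor force = 2,499.05 + 89.99 = 2,589.04 thousand.
Not in labor force = 201.93 + 35.82 + 108.27 + 847.23 = 1,193.25 thousand (those not working and not actively searching are outside the labor force — including those who want a job but have given up searching).
Civilian working-age population = 2,589.04 + 1,193.25 = 3,782.29 thousand.
Unemployment rate = 89.99 / 2,589.04 = 3.48%.
Labor force participation rate = 2,589.04 / 3,782.29 = 68.45%.

Unemployment rate ≈ 3.48%; labor force participation rate ≈ 68.45%.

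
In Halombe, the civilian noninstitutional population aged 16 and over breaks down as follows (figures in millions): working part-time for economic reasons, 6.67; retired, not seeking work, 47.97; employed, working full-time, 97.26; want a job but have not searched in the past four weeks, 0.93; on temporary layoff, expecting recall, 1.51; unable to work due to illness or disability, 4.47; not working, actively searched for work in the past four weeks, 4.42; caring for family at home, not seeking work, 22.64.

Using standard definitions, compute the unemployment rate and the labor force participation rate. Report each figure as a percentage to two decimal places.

Unemployment rate ≈ 5.40%; labor force participation rate ≈ 59.11%.

Employed = 6.67 + 97.26 = 103.93 million (anyone who worked, including part-time for economic reasons, counts as employed).
Unemployed = 1.51 + 4.42 = 5.93 million (jobless and actively searching, or on temporary layoff).
Labor force = 103.93 + 5.93 = 109.86 million.
Not in labor force = 47.97 + 0.93 + 4.47 + 22.64 = 76.01 million (those not working and not actively searching are outside the labor force — including those who want a job but have given up searching).
Civilian working-age population = 109.86 + 76.01 = 185.87 million.
Unemployment rate = 5.93 / 109.86 = 5.40%.
Labor force participation rate = 109.86 / 185.87 = 59.11%.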